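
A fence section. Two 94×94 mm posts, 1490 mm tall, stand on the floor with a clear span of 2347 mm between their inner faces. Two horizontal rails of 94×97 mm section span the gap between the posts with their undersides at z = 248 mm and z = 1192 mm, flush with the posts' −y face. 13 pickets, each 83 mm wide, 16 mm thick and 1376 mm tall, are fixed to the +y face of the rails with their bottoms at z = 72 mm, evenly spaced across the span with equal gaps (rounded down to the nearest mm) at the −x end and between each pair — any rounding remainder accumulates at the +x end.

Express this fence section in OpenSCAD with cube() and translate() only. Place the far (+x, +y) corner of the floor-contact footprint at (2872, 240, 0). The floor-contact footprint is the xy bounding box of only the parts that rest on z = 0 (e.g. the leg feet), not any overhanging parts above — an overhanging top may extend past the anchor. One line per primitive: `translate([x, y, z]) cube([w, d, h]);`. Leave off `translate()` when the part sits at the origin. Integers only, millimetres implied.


translate([337, 146, 0]) cube([94, 94, 1490]);
translate([2778, 146, 0]) cube([94, 94, 1490]);
translate([431, 146, 248]) cube([2347, 94, 97]);
translate([431, 146, 1192]) cube([2347, 94, 97]);
translate([521, 240, 72]) cube([83, 16, 1376]);
translate([694, 240, 72]) cube([83, 16, 1376]);
translate([867, 240, 72]) cube([83, 16, 1376]);
translate([1040, 240, 72]) cube([83, 16, 1376]);
translate([1213, 240, 72]) cube([83, 16, 1376]);
translate([1386, 240, 72]) cube([83, 16, 1376]);
translate([1559, 240, 72]) cube([83, 16, 1376]);
translate([1732, 240, 72]) cube([83, 16, 1376]);
translate([1905, 240, 72]) cube([83, 16, 1376]);
translate([2078, 240, 72]) cube([83, 16, 1376]);
translate([2251, 240, 72]) cube([83, 16, 1376]);
translate([2424, 240, 72]) cube([83, 16, 1376]);
translate([2597, 240, 72]) cube([83, 16, 1376]);


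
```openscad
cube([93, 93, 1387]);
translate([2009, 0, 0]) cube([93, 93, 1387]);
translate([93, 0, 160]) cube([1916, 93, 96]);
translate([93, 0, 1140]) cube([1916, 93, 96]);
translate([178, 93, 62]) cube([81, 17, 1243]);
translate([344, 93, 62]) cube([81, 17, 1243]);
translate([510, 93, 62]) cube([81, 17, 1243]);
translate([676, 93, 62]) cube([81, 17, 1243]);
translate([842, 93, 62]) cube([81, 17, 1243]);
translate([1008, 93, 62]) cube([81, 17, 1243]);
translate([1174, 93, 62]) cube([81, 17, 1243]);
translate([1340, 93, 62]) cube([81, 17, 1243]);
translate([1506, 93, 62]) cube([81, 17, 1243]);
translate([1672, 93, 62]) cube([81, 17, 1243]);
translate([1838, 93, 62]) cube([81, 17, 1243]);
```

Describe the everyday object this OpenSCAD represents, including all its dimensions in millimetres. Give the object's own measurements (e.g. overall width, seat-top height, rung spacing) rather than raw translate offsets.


A fence section. Two 93×93 mm posts, 1387 mm tall, stand on the floor with a clear span of 1916 mm between their inner faces. Two horizontal rails of 93×96 mm section span the gap between the posts with their undersides at z = 160 mm and z = 1140 mm, flush with the posts' −y face. 11 pickets, each 81 mm wide, 17 mm thick and 1243 mm tall, are fixed to the +y face of the rails with their bottoms at z = 62 mm, spaced across the span with a 85 mm gap after the −x post and between neighbouring pickets, with 90 mm left before the +x post.


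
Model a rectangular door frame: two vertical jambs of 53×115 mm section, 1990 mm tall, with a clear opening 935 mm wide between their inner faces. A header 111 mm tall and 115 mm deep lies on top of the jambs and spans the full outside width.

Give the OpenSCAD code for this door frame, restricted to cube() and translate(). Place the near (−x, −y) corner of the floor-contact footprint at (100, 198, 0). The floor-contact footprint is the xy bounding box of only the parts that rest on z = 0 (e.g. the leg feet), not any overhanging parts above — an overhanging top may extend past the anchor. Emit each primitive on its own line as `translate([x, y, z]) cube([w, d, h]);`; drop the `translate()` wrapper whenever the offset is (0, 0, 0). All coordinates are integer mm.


translate([100, 198, 0]) cube([53, 115, 1990]);
translate([1088, 198, 0]) cube([53, 115, 1990]);
translate([100, 198, 1990]) cube([1041, 115, 111]);


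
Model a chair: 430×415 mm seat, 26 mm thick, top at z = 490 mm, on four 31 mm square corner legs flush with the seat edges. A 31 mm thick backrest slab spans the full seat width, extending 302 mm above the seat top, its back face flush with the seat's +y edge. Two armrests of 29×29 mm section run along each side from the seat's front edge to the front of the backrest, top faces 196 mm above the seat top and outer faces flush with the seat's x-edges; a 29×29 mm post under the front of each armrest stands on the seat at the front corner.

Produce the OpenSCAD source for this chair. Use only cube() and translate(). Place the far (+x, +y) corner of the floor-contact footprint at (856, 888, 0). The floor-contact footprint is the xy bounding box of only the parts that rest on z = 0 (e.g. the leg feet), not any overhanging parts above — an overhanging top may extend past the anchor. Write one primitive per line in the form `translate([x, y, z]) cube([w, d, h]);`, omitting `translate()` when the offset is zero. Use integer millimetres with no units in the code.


translate([426, 473, 464]) cube([430, 415, 26]);
translate([426, 473, 0]) cube([31, 31, 464]);
translate([825, 473, 0]) cube([31, 31, 464]);
translate([426, 857, 0]) cube([31, 31, 464]);
translate([825, 857, 0]) cube([31, 31, 464]);
translate([426, 857, 490]) cube([430, 31, 302]);
translate([426, 473, 657]) cube([29, 384, 29]);
translate([827, 473, 657]) cube([29, 384, 29]);
translate([426, 473, 490]) cube([29, 29, 167]);
translate([827, 473, 490]) cube([29, 29, 167]);


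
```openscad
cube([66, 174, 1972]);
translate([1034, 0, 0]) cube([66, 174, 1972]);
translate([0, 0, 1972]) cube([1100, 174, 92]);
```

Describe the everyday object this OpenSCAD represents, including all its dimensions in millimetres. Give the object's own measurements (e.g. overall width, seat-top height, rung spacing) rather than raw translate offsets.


A door frame. The clear opening is 968 mm wide and 1972 mm high. Two 66 mm wide jambs, 174 mm deep, stand either side of the opening from the floor to the top of the opening. A 92 mm thick head sits across the top of both jambs, spanning the full outside width of the frame.


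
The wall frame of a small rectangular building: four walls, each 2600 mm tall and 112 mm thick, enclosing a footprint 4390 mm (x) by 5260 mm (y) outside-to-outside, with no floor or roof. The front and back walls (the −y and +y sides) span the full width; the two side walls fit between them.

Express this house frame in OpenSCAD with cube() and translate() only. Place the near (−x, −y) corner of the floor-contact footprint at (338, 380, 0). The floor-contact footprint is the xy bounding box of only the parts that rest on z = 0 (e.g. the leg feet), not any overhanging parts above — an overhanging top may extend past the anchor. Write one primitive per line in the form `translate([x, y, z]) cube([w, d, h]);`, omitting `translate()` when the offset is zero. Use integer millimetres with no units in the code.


translate([338, 380, 0]) cube([4390, 112, 2600]);
translate([338, 5528, 0]) cube([4390, 112, 2600]);
translate([338, 492, 0]) cube([112, 5036, 2600]);
translate([4616, 492, 0]) cube([112, 5036, 2600]);


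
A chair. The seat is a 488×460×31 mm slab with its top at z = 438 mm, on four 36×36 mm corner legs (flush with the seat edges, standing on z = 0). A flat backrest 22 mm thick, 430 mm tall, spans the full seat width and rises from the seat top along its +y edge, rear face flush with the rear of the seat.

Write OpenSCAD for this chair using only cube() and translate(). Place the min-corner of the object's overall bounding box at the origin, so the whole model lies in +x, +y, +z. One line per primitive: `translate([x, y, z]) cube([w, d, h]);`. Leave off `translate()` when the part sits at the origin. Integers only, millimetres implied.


translate([0, 0, 407]) cube([488, 460, 31]);
cube([36, 36, 407]);
translate([452, 0, 0]) cube([36, 36, 407]);
translate([0, 424, 0]) cube([36, 36, 407]);
translate([452, 424, 0]) cube([36, 36, 407]);
translate([0, 438, 438]) cube([488, 22, 430]);


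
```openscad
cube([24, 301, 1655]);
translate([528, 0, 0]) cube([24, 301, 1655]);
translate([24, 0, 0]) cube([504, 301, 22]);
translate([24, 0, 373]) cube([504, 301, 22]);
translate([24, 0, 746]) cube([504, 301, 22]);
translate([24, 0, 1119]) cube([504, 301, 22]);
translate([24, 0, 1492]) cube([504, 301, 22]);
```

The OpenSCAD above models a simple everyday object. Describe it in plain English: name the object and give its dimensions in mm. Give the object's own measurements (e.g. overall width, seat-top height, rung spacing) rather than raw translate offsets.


An open bookshelf. Two side panels, each 24 mm thick, 301 mm deep and 1655 mm tall, stand 552 mm apart (outside-to-outside). Between them sit 5 shelves, each 22 mm thick and 301 mm deep, spanning the full gap between the sides. The bottom shelf rests on the floor (its underside at z = 0) and the clear gap between one shelf's top and the next shelf's underside is 351 mm.


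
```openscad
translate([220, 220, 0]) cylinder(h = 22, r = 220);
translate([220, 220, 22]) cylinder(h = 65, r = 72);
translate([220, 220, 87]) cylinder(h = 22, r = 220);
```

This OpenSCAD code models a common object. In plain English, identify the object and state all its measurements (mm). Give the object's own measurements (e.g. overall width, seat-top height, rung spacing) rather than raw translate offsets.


A spool: two coaxial disc flanges of radius 220 mm and thickness 22 mm, joined by a core cylinder of radius 72 mm and height 65 mm. The lower flange rests on z = 0 and the three cylinders share a vertical axis.


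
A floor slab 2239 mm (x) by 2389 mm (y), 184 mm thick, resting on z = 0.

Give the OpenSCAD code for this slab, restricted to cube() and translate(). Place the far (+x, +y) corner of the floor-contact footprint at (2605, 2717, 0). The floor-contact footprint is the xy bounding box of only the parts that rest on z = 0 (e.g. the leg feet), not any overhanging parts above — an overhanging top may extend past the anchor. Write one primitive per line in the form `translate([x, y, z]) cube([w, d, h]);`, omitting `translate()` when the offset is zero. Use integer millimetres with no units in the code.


translate([366, 328, 0]) cube([2239, 2389, 184]);


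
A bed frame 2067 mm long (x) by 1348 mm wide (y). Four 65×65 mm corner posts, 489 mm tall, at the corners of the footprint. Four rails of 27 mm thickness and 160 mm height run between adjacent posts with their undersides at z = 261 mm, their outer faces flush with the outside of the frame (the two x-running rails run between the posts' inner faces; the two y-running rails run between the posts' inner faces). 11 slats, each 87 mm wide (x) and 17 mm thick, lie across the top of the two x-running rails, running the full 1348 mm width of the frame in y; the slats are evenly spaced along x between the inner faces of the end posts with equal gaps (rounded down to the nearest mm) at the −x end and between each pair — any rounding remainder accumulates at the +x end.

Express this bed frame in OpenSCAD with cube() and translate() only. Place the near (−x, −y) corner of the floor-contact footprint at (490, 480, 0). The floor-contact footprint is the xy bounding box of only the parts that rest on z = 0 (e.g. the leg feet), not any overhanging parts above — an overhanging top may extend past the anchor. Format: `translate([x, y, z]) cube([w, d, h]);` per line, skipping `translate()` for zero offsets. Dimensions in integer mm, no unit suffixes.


// slat z = rail_z + rail_h = 261 + 160 = 421
// slat gap = ⌊(1937 − 11·87) / 12⌋ = 81
translate([490, 480, 0]) cube([65, 65, 489]);
translate([490, 1763, 0]) cube([65, 65, 489]);
translate([2492, 480, 0]) cube([65, 65, 489]);
translate([2492, 1763, 0]) cube([65, 65, 489]);
translate([555, 480, 261]) cube([1937, 27, 160]);
translate([555, 1801, 261]) cube([1937, 27, 160]);
translate([490, 545, 261]) cube([27, 1218, 160]);
translate([2530, 545, 261]) cube([27, 1218, 160]);
translate([636, 480, 421]) cube([87, 1348, 17]);
translate([804, 480, 421]) cube([87, 1348, 17]);
translate([972, 480, 421]) cube([87, 1348, 17]);
translate([1140, 480, 421]) cube([87, 1348, 17]);
translate([1308, 480, 421]) cube([87, 1348, 17]);
translate([1476, 480, 421]) cube([87, 1348, 17]);
translate([1644, 480, 421]) cube([87, 1348, 17]);
translate([1812, 480, 421]) cube([87, 1348, 17]);
translate([1980, 480, 421]) cube([87, 1348, 17]);
translate([2148, 480, 421]) cube([87, 1348, 17]);
translate([2316, 480, 421]) cube([87, 1348, 17]);


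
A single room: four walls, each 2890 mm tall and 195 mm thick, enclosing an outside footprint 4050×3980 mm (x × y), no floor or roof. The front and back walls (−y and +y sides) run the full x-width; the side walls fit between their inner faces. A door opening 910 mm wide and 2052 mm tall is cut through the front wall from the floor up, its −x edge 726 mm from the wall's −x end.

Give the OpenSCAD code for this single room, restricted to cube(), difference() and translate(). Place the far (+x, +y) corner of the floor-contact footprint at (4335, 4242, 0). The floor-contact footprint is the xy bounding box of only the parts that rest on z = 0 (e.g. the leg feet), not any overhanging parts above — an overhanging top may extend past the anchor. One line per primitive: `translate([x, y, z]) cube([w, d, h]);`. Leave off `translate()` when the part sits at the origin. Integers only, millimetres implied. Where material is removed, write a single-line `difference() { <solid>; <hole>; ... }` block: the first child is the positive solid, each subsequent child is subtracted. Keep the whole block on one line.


difference() { translate([285, 262, 0]) cube([4050, 195, 2890]); translate([1011, 262, 0]) cube([910, 195, 2052]); }
translate([285, 4047, 0]) cube([4050, 195, 2890]);
translate([285, 457, 0]) cube([195, 3590, 2890]);
translate([4140, 457, 0]) cube([195, 3590, 2890]);


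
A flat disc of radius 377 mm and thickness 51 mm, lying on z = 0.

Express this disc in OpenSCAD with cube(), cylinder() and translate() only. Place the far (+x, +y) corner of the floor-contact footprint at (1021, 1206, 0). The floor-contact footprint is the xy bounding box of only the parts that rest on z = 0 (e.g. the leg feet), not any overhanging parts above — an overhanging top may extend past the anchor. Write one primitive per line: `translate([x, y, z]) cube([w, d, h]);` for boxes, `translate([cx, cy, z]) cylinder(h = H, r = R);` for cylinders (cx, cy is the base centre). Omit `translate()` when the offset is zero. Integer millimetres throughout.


translate([644, 829, 0]) cylinder(h = 51, r = 377);


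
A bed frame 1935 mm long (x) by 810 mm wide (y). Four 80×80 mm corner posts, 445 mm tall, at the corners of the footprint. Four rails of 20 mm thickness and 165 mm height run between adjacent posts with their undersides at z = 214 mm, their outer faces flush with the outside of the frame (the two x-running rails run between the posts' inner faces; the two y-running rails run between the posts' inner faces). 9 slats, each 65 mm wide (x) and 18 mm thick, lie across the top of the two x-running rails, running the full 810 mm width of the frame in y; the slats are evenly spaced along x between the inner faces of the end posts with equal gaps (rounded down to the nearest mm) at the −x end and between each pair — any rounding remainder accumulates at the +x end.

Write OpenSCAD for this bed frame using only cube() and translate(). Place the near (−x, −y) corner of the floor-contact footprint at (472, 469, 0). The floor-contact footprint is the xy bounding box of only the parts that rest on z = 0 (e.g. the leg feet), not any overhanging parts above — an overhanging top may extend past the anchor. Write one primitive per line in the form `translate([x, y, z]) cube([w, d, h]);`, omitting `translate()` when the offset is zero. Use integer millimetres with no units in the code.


// slat z = rail_z + rail_h = 214 + 165 = 379
// slat gap = ⌊(1775 − 9·65) / 10⌋ = 119
translate([472, 469, 0]) cube([80, 80, 445]);
translate([472, 1199, 0]) cube([80, 80, 445]);
translate([2327, 469, 0]) cube([80, 80, 445]);
translate([2327, 1199, 0]) cube([80, 80, 445]);
translate([552, 469, 214]) cube([1775, 20, 165]);
translate([552, 1259, 214]) cube([1775, 20, 165]);
translate([472, 549, 214]) cube([20, 650, 165]);
translate([2387, 549, 214]) cube([20, 650, 165]);
translate([671, 469, 379]) cube([65, 810, 18]);
translate([855, 469, 379]) cube([65, 810, 18]);
translate([1039, 469, 379]) cube([65, 810, 18]);
translate([1223, 469, 379]) cube([65, 810, 18]);
translate([1407, 469, 379]) cube([65, 810, 18]);
translate([1591, 469, 379]) cube([65, 810, 18]);
translate([1775, 469, 379]) cube([65, 810, 18]);
translate([1959, 469, 379]) cube([65, 810, 18]);
translate([2143, 469, 379]) cube([65, 810, 18]);


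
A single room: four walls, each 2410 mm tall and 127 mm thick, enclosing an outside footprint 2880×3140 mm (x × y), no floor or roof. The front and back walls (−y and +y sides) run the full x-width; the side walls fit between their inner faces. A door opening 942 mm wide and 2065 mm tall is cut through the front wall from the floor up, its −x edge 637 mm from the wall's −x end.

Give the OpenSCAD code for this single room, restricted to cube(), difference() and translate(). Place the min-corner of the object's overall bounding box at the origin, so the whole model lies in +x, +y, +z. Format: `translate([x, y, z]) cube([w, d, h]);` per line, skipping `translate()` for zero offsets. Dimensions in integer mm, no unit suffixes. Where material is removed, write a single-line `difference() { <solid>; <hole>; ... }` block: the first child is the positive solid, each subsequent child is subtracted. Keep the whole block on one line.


difference() { cube([2880, 127, 2410]); translate([637, 0, 0]) cube([942, 127, 2065]); }
translate([0, 3013, 0]) cube([2880, 127, 2410]);
translate([0, 127, 0]) cube([127, 2886, 2410]);
translate([2753, 127, 0]) cube([127, 2886, 2410]);


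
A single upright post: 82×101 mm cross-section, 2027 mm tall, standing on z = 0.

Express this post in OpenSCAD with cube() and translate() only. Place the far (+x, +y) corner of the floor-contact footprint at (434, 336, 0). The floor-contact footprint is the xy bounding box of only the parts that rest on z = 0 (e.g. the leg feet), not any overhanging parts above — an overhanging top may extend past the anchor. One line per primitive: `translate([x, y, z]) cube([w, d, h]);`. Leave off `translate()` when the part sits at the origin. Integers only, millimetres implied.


translate([352, 235, 0]) cube([82, 101, 2027]);


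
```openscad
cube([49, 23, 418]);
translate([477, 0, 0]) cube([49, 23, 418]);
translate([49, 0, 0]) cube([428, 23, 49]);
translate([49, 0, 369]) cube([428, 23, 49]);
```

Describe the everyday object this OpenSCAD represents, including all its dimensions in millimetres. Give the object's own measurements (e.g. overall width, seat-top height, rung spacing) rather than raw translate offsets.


A rectangular picture frame lying in the x–z plane (depth along y). The opening is 428 mm wide (x) by 320 mm tall (z), surrounded by a border 49 mm wide on all four sides. The frame is 23 mm deep and is made of two full-height vertical stiles with two horizontal rails fitted between them.


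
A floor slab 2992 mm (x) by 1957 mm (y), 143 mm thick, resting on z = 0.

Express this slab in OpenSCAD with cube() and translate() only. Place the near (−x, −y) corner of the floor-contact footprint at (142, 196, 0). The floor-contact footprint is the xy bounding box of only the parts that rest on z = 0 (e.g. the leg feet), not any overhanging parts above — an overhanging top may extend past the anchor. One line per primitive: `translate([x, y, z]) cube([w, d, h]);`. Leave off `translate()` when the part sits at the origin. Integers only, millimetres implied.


translate([142, 196, 0]) cube([2992, 1957, 143]);


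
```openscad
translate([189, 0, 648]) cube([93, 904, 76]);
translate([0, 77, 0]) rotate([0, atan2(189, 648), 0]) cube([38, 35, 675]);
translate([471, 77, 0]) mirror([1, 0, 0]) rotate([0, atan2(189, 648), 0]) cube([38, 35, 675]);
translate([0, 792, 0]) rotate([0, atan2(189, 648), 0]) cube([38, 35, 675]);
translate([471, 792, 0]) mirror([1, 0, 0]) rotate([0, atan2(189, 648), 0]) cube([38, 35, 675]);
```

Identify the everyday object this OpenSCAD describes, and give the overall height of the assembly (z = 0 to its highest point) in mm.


A sawhorse. The overall height is 724 mm.

A beam across two mirrored pairs of raked legs — a sawhorse. The beam's underside is at z = 648 (matching the legs' vertical rise in atan2(189, 648)) and the beam is 76 mm tall, so its top is at 648 + 76 = 724 mm. The raked legs top out at the beam's underside, so that is the highest point.


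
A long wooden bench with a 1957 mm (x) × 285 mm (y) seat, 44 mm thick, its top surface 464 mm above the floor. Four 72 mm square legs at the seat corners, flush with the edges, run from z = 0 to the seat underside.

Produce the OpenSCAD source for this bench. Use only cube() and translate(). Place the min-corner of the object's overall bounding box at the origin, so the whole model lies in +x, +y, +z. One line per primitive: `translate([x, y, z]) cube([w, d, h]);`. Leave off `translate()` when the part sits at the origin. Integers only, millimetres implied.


translate([0, 0, 420]) cube([1957, 285, 44]);
cube([72, 72, 420]);
translate([0, 213, 0]) cube([72, 72, 420]);
translate([1885, 0, 0]) cube([72, 72, 420]);
translate([1885, 213, 0]) cube([72, 72, 420]);


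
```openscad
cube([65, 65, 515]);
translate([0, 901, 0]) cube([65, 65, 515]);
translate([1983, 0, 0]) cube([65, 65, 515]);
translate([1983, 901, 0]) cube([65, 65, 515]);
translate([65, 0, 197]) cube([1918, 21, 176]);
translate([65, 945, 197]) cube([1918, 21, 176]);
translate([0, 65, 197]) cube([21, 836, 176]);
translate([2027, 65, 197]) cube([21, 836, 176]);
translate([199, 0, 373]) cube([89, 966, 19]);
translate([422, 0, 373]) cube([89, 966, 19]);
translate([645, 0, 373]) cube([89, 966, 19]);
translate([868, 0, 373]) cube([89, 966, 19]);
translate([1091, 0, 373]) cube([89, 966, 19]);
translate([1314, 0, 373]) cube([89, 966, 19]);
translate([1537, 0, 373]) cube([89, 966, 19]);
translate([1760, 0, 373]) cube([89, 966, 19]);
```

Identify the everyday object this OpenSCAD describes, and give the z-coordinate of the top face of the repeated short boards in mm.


A bed frame. The slat-top height is 392 mm.

Four posts, four rails, and a row of slats — a bed frame. Slats sit on the rails at z = 197 + 176 = 373; with slat thickness 19, the top is 392 mm.


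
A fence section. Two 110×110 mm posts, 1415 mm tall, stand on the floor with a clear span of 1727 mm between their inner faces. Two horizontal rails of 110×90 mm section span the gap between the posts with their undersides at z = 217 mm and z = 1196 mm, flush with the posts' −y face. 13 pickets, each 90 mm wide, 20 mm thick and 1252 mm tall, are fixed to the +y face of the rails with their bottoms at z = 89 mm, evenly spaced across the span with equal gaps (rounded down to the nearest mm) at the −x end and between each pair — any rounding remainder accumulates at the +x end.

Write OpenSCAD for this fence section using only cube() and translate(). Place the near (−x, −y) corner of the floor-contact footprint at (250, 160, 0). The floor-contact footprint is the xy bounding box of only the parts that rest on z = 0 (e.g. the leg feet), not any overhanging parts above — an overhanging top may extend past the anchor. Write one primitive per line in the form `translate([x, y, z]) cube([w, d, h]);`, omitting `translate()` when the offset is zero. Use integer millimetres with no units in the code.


translate([250, 160, 0]) cube([110, 110, 1415]);
translate([2087, 160, 0]) cube([110, 110, 1415]);
translate([360, 160, 217]) cube([1727, 110, 90]);
translate([360, 160, 1196]) cube([1727, 110, 90]);
translate([399, 270, 89]) cube([90, 20, 1252]);
translate([528, 270, 89]) cube([90, 20, 1252]);
translate([657, 270, 89]) cube([90, 20, 1252]);
translate([786, 270, 89]) cube([90, 20, 1252]);
translate([915, 270, 89]) cube([90, 20, 1252]);
translate([1044, 270, 89]) cube([90, 20, 1252]);
translate([1173, 270, 89]) cube([90, 20, 1252]);
translate([1302, 270, 89]) cube([90, 20, 1252]);
translate([1431, 270, 89]) cube([90, 20, 1252]);
translate([1560, 270, 89]) cube([90, 20, 1252]);
translate([1689, 270, 89]) cube([90, 20, 1252]);
translate([1818, 270, 89]) cube([90, 20, 1252]);
translate([1947, 270, 89]) cube([90, 20, 1252]);


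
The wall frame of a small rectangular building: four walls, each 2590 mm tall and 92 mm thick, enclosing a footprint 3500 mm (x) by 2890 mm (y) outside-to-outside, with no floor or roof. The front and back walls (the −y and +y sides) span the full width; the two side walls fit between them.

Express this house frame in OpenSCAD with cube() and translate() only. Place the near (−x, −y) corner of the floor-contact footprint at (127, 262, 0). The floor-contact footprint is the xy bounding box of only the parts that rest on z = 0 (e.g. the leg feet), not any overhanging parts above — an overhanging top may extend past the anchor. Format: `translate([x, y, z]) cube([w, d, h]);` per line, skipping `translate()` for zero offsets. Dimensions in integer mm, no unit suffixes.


translate([127, 262, 0]) cube([3500, 92, 2590]);
translate([127, 3060, 0]) cube([3500, 92, 2590]);
translate([127, 354, 0]) cube([92, 2706, 2590]);
translate([3535, 354, 0]) cube([92, 2706, 2590]);


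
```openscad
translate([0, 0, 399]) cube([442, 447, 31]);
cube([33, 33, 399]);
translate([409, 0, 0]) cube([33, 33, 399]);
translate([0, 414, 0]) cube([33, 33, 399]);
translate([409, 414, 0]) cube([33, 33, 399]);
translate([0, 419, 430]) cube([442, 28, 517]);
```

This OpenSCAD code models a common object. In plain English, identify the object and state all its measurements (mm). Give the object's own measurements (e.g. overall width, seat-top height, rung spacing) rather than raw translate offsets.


A chair. The seat is a 442×447×31 mm slab with its top at z = 430 mm, on four 33×33 mm corner legs (flush with the seat edges, standing on z = 0). A flat backrest 28 mm thick, 517 mm tall, spans the full seat width and rises from the seat top along its +y edge, rear face flush with the rear of the seat.


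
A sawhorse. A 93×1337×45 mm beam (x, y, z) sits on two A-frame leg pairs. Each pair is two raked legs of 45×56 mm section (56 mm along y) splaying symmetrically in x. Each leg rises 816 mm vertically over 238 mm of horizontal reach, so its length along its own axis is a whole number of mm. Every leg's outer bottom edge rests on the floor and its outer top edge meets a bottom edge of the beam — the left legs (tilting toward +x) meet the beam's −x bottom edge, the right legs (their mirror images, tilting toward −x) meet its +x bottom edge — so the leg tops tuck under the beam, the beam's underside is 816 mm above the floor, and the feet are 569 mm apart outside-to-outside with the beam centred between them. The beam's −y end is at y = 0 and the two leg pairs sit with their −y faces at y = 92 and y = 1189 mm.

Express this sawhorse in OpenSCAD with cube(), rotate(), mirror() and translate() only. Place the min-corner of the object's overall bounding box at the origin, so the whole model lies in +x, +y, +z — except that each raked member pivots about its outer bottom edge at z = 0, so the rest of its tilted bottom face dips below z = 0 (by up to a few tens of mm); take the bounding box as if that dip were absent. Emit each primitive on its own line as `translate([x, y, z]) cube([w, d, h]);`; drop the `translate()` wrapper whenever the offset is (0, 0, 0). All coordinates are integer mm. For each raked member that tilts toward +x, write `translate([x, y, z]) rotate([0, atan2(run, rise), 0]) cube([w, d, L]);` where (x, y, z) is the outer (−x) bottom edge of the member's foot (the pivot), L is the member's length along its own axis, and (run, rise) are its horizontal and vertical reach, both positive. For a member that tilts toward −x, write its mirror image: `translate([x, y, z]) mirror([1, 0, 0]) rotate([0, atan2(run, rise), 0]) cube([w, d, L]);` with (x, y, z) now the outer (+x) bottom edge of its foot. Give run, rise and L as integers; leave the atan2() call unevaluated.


translate([238, 0, 816]) cube([93, 1337, 45]);
translate([0, 92, 0]) rotate([0, atan2(238, 816), 0]) cube([45, 56, 850]);
translate([569, 92, 0]) mirror([1, 0, 0]) rotate([0, atan2(238, 816), 0]) cube([45, 56, 850]);
translate([0, 1189, 0]) rotate([0, atan2(238, 816), 0]) cube([45, 56, 850]);
translate([569, 1189, 0]) mirror([1, 0, 0]) rotate([0, atan2(238, 816), 0]) cube([45, 56, 850]);


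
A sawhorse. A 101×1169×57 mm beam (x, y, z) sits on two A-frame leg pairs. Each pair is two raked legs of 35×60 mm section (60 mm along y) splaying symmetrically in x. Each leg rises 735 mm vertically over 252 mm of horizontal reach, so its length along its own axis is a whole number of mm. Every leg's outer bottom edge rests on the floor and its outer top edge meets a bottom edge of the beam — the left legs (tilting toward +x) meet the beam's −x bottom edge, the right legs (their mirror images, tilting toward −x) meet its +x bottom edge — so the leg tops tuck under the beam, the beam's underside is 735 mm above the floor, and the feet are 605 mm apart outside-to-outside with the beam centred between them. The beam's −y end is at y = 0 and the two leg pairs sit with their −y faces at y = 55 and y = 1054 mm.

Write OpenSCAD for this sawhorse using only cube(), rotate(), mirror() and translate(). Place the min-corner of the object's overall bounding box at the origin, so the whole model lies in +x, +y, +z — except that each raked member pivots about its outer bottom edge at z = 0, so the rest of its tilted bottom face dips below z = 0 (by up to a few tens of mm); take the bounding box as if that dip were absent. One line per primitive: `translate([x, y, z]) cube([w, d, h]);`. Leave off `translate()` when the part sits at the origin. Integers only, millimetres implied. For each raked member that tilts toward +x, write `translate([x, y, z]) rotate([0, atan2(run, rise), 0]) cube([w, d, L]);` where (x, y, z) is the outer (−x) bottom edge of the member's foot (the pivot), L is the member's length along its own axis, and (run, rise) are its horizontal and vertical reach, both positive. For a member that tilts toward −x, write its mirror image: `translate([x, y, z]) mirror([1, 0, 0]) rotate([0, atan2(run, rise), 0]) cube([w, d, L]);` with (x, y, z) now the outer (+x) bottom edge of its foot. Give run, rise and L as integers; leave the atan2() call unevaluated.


translate([252, 0, 735]) cube([101, 1169, 57]);
translate([0, 55, 0]) rotate([0, atan2(252, 735), 0]) cube([35, 60, 777]);
translate([605, 55, 0]) mirror([1, 0, 0]) rotate([0, atan2(252, 735), 0]) cube([35, 60, 777]);
translate([0, 1054, 0]) rotate([0, atan2(252, 735), 0]) cube([35, 60, 777]);
translate([605, 1054, 0]) mirror([1, 0, 0]) rotate([0, atan2(252, 735), 0]) cube([35, 60, 777]);


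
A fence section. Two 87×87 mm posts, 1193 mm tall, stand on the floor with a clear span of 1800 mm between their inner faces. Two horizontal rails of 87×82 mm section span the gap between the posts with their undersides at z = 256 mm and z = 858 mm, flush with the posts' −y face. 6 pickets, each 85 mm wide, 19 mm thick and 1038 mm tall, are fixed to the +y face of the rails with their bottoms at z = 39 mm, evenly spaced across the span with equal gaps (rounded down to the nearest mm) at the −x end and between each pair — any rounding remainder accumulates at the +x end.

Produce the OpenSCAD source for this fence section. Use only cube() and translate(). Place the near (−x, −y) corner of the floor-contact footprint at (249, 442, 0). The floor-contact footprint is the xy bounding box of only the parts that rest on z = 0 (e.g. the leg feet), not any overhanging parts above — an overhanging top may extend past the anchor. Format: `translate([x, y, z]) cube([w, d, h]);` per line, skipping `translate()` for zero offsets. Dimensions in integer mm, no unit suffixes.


translate([249, 442, 0]) cube([87, 87, 1193]);
translate([2136, 442, 0]) cube([87, 87, 1193]);
translate([336, 442, 256]) cube([1800, 87, 82]);
translate([336, 442, 858]) cube([1800, 87, 82]);
translate([520, 529, 39]) cube([85, 19, 1038]);
translate([789, 529, 39]) cube([85, 19, 1038]);
translate([1058, 529, 39]) cube([85, 19, 1038]);
translate([1327, 529, 39]) cube([85, 19, 1038]);
translate([1596, 529, 39]) cube([85, 19, 1038]);
translate([1865, 529, 39]) cube([85, 19, 1038]);


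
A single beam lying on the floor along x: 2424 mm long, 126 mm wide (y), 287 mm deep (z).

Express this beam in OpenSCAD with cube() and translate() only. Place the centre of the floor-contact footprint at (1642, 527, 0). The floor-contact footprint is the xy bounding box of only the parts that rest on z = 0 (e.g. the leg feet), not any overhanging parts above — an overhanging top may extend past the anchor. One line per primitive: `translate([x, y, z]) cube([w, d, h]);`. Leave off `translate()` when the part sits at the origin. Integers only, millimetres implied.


translate([430, 464, 0]) cube([2424, 126, 287]);


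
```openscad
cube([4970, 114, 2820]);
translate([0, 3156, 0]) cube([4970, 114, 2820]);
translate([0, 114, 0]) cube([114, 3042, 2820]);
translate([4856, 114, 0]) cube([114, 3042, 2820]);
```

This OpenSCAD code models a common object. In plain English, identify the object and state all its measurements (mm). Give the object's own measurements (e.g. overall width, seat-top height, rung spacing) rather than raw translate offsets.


The wall frame of a small rectangular building: four walls, each 2820 mm tall and 114 mm thick, enclosing a footprint 4970 mm (x) by 3270 mm (y) outside-to-outside, with no floor or roof. The front and back walls (the −y and +y sides) span the full width; the two side walls fit between them.


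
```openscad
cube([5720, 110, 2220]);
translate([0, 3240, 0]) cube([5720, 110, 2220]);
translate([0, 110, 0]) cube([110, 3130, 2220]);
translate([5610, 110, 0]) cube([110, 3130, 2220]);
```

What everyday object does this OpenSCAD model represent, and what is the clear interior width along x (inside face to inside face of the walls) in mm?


A house (or room) frame. The interior width is 5500 mm.

Four 2220 mm walls enclosing a rectangle with no floor or roof — a room or house frame. Outside width is 5720 mm and wall thickness is 110 mm, so the interior width is 5720 − 2 × 110 = 5500 mm.


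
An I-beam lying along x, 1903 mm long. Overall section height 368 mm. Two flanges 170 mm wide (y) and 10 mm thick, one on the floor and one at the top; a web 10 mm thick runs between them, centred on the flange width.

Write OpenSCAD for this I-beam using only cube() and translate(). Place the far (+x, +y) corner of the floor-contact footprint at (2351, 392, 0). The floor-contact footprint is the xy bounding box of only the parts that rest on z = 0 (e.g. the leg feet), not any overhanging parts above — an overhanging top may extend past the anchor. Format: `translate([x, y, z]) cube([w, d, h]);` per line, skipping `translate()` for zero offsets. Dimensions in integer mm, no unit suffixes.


translate([448, 222, 0]) cube([1903, 170, 10]);
translate([448, 302, 10]) cube([1903, 10, 348]);
translate([448, 222, 358]) cube([1903, 170, 10]);


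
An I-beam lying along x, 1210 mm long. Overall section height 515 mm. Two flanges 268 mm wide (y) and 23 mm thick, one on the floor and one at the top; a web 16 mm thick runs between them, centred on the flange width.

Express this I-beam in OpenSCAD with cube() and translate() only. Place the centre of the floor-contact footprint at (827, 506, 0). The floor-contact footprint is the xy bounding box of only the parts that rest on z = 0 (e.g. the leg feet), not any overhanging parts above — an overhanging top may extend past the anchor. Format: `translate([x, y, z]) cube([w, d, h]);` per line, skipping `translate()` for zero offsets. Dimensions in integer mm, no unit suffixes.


translate([222, 372, 0]) cube([1210, 268, 23]);
translate([222, 498, 23]) cube([1210, 16, 469]);
translate([222, 372, 492]) cube([1210, 268, 23]);


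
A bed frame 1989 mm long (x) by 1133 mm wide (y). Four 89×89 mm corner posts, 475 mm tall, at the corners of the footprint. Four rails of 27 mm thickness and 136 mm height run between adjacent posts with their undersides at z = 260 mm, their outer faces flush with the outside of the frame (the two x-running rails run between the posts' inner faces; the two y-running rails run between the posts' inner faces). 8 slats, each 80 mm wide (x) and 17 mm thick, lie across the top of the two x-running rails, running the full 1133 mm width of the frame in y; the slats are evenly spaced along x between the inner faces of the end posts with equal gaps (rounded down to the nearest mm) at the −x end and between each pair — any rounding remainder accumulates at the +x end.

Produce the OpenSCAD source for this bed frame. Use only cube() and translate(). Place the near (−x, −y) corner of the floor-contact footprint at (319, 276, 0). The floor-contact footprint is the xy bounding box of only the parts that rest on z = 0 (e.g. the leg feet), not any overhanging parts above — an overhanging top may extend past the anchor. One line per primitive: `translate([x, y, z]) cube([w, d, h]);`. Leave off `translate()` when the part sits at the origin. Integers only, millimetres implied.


translate([319, 276, 0]) cube([89, 89, 475]);
translate([319, 1320, 0]) cube([89, 89, 475]);
translate([2219, 276, 0]) cube([89, 89, 475]);
translate([2219, 1320, 0]) cube([89, 89, 475]);
translate([408, 276, 260]) cube([1811, 27, 136]);
translate([408, 1382, 260]) cube([1811, 27, 136]);
translate([319, 365, 260]) cube([27, 955, 136]);
translate([2281, 365, 260]) cube([27, 955, 136]);
translate([538, 276, 396]) cube([80, 1133, 17]);
translate([748, 276, 396]) cube([80, 1133, 17]);
translate([958, 276, 396]) cube([80, 1133, 17]);
translate([1168, 276, 396]) cube([80, 1133, 17]);
translate([1378, 276, 396]) cube([80, 1133, 17]);
translate([1588, 276, 396]) cube([80, 1133, 17]);
translate([1798, 276, 396]) cube([80, 1133, 17]);
translate([2008, 276, 396]) cube([80, 1133, 17]);


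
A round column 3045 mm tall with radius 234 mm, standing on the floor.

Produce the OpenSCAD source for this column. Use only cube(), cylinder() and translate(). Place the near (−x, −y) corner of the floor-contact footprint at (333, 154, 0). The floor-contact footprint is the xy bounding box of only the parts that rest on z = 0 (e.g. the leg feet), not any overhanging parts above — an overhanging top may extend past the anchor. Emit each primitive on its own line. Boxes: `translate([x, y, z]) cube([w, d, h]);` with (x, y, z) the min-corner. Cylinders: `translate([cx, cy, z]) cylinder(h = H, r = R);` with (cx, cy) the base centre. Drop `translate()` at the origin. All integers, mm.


translate([567, 388, 0]) cylinder(h = 3045, r = 234);


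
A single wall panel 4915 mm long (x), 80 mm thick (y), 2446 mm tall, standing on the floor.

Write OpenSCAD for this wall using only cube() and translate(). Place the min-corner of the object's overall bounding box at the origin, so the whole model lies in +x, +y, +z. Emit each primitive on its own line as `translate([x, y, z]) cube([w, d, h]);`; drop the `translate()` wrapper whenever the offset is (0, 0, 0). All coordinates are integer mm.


cube([4915, 80, 2446]);


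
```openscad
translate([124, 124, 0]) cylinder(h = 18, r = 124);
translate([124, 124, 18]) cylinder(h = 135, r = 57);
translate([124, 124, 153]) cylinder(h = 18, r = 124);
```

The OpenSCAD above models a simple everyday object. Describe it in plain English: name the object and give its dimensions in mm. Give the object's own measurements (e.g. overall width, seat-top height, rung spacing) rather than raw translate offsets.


A spool: two coaxial disc flanges of radius 124 mm and thickness 18 mm, joined by a core cylinder of radius 57 mm and height 135 mm. The lower flange rests on z = 0 and the three cylinders share a vertical axis.
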